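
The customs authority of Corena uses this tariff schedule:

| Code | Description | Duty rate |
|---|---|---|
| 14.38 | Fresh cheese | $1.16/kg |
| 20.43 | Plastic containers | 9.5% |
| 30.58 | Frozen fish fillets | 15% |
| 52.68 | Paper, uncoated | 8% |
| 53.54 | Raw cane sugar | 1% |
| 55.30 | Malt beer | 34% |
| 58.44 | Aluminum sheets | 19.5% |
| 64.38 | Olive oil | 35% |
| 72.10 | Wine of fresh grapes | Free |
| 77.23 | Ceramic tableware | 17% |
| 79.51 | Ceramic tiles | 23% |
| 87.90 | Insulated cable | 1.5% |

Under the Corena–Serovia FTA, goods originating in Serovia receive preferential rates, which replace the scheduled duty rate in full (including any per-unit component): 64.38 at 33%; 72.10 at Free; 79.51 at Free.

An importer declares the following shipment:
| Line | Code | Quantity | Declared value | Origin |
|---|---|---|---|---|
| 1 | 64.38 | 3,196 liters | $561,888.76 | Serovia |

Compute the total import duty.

$185,423.29

Line 1 (64.38, Serovia, 3,196 liters, $561,888.76):
Base rate for 64.38 is 35%.
Origin Serovia qualifies under the Corena–Serovia agreement and 64.38 is covered: preferential rate 33% applies instead.
Duty = $561,888.76 × 33% = $185,423.29.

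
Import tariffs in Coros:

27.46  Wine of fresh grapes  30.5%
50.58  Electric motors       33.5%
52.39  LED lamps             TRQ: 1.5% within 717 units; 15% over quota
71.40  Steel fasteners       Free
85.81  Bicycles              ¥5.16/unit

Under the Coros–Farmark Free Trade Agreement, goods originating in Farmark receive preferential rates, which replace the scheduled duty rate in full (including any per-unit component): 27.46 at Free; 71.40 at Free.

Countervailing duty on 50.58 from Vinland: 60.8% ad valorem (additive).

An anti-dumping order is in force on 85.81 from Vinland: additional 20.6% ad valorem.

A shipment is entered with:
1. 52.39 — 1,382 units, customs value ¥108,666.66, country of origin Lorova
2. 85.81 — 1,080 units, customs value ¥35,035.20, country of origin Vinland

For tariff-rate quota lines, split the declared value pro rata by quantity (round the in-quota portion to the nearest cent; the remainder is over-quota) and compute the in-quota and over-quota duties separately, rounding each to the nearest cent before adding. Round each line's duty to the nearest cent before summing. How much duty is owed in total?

¥21,479.06

Line 1 (52.39, Lorova, 1,382 units, ¥108,666.66):
Code 52.39 is under a tariff-rate quota (threshold 717 units). In-quota: 717 units at 1.5%; over-quota: 665 units at 15%.
Pro-rata value split: in-quota = ¥108,666.66 × 717/1,382 = ¥56,377.71; over-quota = ¥108,666.66 − ¥56,377.71 = ¥52,288.95.
In-quota duty = ¥56,377.71 × 1.5% = ¥845.67. Over-quota duty = ¥52,288.95 × 15% = ¥7,843.34.
Line duty = ¥845.67 + ¥7,843.34 = ¥8,689.01.
Line 2 (85.81, Vinland, 1,080 units, ¥35,035.20):
Base rate for 85.81 is ¥5.16/unit.
Additional duty on 85.81 from Vinland: +20.6% ad valorem. Applied ad valorem rate = 20.6%.
Duty = ¥35,035.20 × 20.6% + 1,080 × ¥5.16 = ¥12,790.05.
Total = ¥8,689.01 + ¥12,790.05 = ¥21,479.06.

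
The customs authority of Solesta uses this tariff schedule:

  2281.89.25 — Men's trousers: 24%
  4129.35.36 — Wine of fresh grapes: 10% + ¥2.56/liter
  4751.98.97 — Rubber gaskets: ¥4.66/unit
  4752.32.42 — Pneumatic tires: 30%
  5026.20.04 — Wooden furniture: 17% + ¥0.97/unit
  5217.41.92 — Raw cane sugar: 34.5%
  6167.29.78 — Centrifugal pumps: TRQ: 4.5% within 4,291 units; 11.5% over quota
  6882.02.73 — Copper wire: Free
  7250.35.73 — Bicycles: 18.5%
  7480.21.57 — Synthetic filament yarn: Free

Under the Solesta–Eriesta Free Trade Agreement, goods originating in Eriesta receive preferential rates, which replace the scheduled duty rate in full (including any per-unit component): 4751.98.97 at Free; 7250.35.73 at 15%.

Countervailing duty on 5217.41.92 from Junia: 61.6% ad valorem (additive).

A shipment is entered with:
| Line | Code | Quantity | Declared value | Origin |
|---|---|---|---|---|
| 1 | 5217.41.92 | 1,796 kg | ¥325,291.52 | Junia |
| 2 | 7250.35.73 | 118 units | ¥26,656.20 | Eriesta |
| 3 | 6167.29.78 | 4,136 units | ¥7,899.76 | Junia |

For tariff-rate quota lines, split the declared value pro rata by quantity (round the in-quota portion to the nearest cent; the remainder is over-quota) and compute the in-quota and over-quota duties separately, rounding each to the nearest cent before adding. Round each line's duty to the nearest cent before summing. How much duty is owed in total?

Line 1 (5217.41.92, Junia, 1,796 kg, ¥325,291.52):
Base rate for 5217.41.92 is 34.5%.
Additional duty on 5217.41.92 from Junia: +61.6%. Applied ad valorem rate: 34.5% + 61.6% = 96.1%.
Duty = ¥325,291.52 × 96.1% = ¥312,605.15.
Line 2 (7250.35.73, Eriesta, 118 units, ¥26,656.20):
Base rate for 7250.35.73 is 18.5%.
Origin Eriesta qualifies under the Solesta–Eriesta agreement and 7250.35.73 is covered: preferential rate 15% applies instead.
Duty = ¥26,656.20 × 15% = ¥3,998.43.
Line 3 (6167.29.78, Junia, 4,136 units, ¥7,899.76):
Code 6167.29.78 is under a tariff-rate quota (threshold 4,291 units). Quantity 4,136 units is within the quota, so the in-quota rate 4.5% applies to the full value.
Duty = ¥7,899.76 × 4.5% = ¥355.49.
Total = ¥312,605.15 + ¥3,998.43 + ¥355.49 = ¥316,959.07.

¥316,959.07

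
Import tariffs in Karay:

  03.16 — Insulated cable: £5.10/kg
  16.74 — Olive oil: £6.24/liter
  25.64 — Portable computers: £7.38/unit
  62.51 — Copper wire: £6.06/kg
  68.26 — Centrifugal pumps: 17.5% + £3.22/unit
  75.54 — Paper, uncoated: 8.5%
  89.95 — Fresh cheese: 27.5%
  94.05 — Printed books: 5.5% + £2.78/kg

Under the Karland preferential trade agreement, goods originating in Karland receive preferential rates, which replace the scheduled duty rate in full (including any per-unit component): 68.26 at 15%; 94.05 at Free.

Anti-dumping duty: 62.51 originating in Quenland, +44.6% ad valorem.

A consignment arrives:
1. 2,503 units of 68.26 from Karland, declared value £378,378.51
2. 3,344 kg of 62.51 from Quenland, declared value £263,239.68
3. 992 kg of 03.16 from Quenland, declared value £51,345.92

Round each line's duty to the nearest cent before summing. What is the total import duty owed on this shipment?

Line 1 (68.26, Karland, 2,503 units, £378,378.51):
Base rate for 68.26 is 17.5% + £3.22/unit.
Origin Karland qualifies under the Karay–Karland agreement and 68.26 is covered: preferential rate 15% applies instead.
Duty = £378,378.51 × 15% = £56,756.78.
Line 2 (62.51, Quenland, 3,344 kg, £263,239.68):
Base rate for 62.51 is £6.06/kg.
Additional duty on 62.51 from Quenland: +44.6% ad valorem. Applied ad valorem rate = 44.6%.
Duty = £263,239.68 × 44.6% + 3,344 × £6.06 = £137,669.54.
Line 3 (03.16, Quenland, 992 kg, £51,345.92):
Base rate for 03.16 is £5.10/kg.
Duty = 992 × £5.10 = £5,059.20.
Total = £56,756.78 + £137,669.54 + £5,059.20 = £199,485.52.

£199,485.52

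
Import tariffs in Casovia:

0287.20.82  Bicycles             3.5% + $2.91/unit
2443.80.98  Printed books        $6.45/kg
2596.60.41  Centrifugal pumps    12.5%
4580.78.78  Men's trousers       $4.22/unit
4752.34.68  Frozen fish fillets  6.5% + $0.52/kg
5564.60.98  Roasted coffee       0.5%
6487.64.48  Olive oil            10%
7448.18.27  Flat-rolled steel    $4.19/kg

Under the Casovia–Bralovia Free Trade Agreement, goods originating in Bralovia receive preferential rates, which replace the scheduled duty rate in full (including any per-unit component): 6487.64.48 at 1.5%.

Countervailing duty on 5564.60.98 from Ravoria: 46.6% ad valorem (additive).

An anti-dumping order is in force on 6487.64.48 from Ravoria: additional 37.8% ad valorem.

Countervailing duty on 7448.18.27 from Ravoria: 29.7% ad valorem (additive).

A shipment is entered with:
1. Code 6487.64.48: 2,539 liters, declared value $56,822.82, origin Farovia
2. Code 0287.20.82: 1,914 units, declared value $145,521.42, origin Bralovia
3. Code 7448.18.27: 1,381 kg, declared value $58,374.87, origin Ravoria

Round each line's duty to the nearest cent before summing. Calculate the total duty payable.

Line 1 (6487.64.48, Farovia, 2,539 liters, $56,822.82):
Base rate for 6487.64.48 is 10%.
6487.64.48 has an FTA preferential rate, but origin Farovia is not Bralovia; base rate stands.
The additional-duty order on 6487.64.48 targets Ravoria, not Farovia; it does not apply.
Duty = $56,822.82 × 10% = $5,682.28.
Line 2 (0287.20.82, Bralovia, 1,914 units, $145,521.42):
Base rate for 0287.20.82 is 3.5% + $2.91/unit.
Origin Bralovia is the FTA partner but 0287.20.82 is not on the preference list; base rate stands.
Duty = $145,521.42 × 3.5% + 1,914 × $2.91 = $10,662.99.
Line 3 (7448.18.27, Ravoria, 1,381 kg, $58,374.87):
Base rate for 7448.18.27 is $4.19/kg.
Additional duty on 7448.18.27 from Ravoria: +29.7% ad valorem. Applied ad valorem rate = 29.7%.
Duty = $58,374.87 × 29.7% + 1,381 × $4.19 = $23,123.73.
Total = $5,682.28 + $10,662.99 + $23,123.73 = $39,469.00.

$39,469.00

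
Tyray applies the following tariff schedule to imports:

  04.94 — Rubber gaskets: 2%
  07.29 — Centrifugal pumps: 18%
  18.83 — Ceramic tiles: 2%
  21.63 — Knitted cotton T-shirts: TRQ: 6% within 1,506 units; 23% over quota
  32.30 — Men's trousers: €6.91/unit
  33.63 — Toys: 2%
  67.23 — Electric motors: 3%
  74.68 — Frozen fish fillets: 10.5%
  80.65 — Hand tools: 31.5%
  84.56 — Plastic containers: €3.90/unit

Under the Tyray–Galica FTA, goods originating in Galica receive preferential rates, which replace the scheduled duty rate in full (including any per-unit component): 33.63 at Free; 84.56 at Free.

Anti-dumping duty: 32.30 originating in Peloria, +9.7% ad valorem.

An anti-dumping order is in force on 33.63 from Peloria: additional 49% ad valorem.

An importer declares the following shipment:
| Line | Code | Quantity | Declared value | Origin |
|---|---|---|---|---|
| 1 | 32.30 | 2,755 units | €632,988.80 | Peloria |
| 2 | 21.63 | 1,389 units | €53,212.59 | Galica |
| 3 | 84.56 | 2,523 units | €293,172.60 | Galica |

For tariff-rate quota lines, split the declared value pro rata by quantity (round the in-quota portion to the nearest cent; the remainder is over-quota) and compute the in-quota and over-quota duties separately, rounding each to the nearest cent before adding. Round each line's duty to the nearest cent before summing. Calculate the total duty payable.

Line 1 (32.30, Peloria, 2,755 units, €632,988.80):
Base rate for 32.30 is €6.91/unit.
Additional duty on 32.30 from Peloria: +9.7% ad valorem. Applied ad valorem rate = 9.7%.
Duty = €632,988.80 × 9.7% + 2,755 × €6.91 = €80,436.96.
Line 2 (21.63, Galica, 1,389 units, €53,212.59):
Code 21.63 is under a tariff-rate quota (threshold 1,506 units). Quantity 1,389 units is within the quota, so the in-quota rate 6% applies to the full value.
Duty = €53,212.59 × 6% = €3,192.76.
Line 3 (84.56, Galica, 2,523 units, €293,172.60):
Base rate for 84.56 is €3.90/unit.
Origin Galica qualifies under the Tyray–Galica agreement and 84.56 is covered: preferential rate Free applies instead.
Duty = €293,172.60 × 0% = €0.00.
Total = €80,436.96 + €3,192.76 + €0.00 = €83,629.72.

€83,629.72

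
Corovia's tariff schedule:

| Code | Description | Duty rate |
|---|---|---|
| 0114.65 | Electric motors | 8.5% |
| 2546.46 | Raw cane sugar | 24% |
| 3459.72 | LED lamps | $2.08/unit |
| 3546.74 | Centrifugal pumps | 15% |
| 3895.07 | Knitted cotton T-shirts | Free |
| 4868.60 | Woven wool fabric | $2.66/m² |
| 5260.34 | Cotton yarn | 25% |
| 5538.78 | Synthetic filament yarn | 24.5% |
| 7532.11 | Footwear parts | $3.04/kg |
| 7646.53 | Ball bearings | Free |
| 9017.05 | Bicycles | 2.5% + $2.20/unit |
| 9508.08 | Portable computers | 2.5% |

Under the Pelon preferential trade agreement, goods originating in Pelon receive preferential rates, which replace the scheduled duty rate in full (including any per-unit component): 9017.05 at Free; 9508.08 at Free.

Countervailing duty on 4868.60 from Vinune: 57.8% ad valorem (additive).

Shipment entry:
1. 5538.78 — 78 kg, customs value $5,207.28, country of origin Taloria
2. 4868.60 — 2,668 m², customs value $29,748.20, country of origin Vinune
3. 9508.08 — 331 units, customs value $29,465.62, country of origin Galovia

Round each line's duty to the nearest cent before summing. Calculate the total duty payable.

$26,303.76

Line 1 (5538.78, Taloria, 78 kg, $5,207.28):
Base rate for 5538.78 is 24.5%.
Duty = $5,207.28 × 24.5% = $1,275.78.
Line 2 (4868.60, Vinune, 2,668 m², $29,748.20):
Base rate for 4868.60 is $2.66/m².
Additional duty on 4868.60 from Vinune: +57.8% ad valorem. Applied ad valorem rate = 57.8%.
Duty = $29,748.20 × 57.8% + 2,668 × $2.66 = $24,291.34.
Line 3 (9508.08, Galovia, 331 units, $29,465.62):
Base rate for 9508.08 is 2.5%.
9508.08 has an FTA preferential rate, but origin Galovia is not Pelon; base rate stands.
Duty = $29,465.62 × 2.5% = $736.64.
Total = $1,275.78 + $24,291.34 + $736.64 = $26,303.76.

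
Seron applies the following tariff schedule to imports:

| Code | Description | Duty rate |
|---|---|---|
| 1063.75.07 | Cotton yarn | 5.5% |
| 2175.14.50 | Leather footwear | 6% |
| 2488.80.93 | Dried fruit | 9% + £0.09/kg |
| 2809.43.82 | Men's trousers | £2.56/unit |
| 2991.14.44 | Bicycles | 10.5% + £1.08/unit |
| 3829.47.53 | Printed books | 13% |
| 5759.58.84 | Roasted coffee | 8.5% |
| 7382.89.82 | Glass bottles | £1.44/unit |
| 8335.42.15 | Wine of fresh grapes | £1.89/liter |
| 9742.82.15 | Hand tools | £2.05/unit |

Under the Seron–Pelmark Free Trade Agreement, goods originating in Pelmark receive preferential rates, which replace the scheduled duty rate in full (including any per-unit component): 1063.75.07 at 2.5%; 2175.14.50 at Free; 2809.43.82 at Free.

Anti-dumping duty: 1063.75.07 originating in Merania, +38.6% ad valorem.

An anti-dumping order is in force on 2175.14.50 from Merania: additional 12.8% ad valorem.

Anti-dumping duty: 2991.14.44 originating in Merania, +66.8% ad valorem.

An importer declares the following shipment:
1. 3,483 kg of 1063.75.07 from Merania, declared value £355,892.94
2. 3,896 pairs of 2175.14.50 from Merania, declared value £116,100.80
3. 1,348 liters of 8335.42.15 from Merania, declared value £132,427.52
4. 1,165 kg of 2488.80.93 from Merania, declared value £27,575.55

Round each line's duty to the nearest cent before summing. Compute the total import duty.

£183,910.11

Line 1 (1063.75.07, Merania, 3,483 kg, £355,892.94):
Base rate for 1063.75.07 is 5.5%.
1063.75.07 has an FTA preferential rate, but origin Merania is not Pelmark; base rate stands.
Additional duty on 1063.75.07 from Merania: +38.6%. Applied ad valorem rate: 5.5% + 38.6% = 44.1%.
Duty = £355,892.94 × 44.1% = £156,948.79.
Line 2 (2175.14.50, Merania, 3,896 pairs, £116,100.80):
Base rate for 2175.14.50 is 6%.
2175.14.50 has an FTA preferential rate, but origin Merania is not Pelmark; base rate stands.
Additional duty on 2175.14.50 from Merania: +12.8%. Applied ad valorem rate: 6% + 12.8% = 18.8%.
Duty = £116,100.80 × 18.8% = £21,826.95.
Line 3 (8335.42.15, Merania, 1,348 liters, £132,427.52):
Base rate for 8335.42.15 is £1.89/liter.
Duty = 1,348 × £1.89 = £2,547.72.
Line 4 (2488.80.93, Merania, 1,165 kg, £27,575.55):
Base rate for 2488.80.93 is 9% + £0.09/kg.
Duty = £27,575.55 × 9% + 1,165 × £0.09 = £2,586.65.
Total = £156,948.79 + £21,826.95 + £2,547.72 + £2,586.65 = £183,910.11.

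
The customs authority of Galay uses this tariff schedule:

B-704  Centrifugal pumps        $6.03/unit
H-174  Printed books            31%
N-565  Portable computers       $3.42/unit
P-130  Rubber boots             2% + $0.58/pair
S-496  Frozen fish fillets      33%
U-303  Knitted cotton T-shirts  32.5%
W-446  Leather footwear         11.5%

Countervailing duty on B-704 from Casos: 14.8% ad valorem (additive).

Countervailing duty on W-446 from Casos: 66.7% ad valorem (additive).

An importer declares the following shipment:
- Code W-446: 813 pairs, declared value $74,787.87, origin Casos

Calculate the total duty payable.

Line 1 (W-446, Casos, 813 pairs, $74,787.87):
Base rate for W-446 is 11.5%.
Additional duty on W-446 from Casos: +66.7%. Applied ad valorem rate: 11.5% + 66.7% = 78.2%.
Duty = $74,787.87 × 78.2% = $58,484.11.

$58,484.11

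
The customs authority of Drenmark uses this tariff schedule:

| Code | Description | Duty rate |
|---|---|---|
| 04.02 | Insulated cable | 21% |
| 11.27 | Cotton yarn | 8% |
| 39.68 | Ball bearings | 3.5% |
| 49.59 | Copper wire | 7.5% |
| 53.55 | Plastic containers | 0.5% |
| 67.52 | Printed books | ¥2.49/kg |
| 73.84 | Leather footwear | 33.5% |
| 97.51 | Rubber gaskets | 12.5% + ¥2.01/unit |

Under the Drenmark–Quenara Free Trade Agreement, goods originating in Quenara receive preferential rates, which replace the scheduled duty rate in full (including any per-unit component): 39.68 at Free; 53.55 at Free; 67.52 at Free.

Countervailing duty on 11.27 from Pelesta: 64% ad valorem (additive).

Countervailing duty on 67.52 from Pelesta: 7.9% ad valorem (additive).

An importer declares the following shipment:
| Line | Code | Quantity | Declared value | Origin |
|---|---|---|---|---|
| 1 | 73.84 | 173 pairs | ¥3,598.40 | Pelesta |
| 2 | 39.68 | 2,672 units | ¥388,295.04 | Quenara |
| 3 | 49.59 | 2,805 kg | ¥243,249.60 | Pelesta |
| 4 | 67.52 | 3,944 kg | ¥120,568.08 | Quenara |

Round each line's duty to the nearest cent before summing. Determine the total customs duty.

Line 1 (73.84, Pelesta, 173 pairs, ¥3,598.40):
Base rate for 73.84 is 33.5%.
Duty = ¥3,598.40 × 33.5% = ¥1,205.46.
Line 2 (39.68, Quenara, 2,672 units, ¥388,295.04):
Base rate for 39.68 is 3.5%.
Origin Quenara qualifies under the Drenmark–Quenara agreement and 39.68 is covered: preferential rate Free applies instead.
Duty = ¥388,295.04 × 0% = ¥0.00.
Line 3 (49.59, Pelesta, 2,805 kg, ¥243,249.60):
Base rate for 49.59 is 7.5%.
Duty = ¥243,249.60 × 7.5% = ¥18,243.72.
Line 4 (67.52, Quenara, 3,944 kg, ¥120,568.08):
Base rate for 67.52 is ¥2.49/kg.
Origin Quenara qualifies under the Drenmark–Quenara agreement and 67.52 is covered: preferential rate Free applies instead.
The additional-duty order on 67.52 targets Pelesta, not Quenara; it does not apply.
Duty = ¥120,568.08 × 0% = ¥0.00.
Total = ¥1,205.46 + ¥0.00 + ¥18,243.72 + ¥0.00 = ¥19,449.18.

¥19,449.18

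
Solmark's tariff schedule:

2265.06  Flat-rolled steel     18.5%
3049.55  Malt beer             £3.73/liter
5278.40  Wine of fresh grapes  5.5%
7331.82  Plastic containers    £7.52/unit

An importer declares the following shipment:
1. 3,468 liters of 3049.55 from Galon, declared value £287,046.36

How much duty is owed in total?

Line 1 (3049.55, Galon, 3,468 liters, £287,046.36):
Base rate for 3049.55 is £3.73/liter.
Duty = 3,468 × £3.73 = £12,935.64.

£12,935.64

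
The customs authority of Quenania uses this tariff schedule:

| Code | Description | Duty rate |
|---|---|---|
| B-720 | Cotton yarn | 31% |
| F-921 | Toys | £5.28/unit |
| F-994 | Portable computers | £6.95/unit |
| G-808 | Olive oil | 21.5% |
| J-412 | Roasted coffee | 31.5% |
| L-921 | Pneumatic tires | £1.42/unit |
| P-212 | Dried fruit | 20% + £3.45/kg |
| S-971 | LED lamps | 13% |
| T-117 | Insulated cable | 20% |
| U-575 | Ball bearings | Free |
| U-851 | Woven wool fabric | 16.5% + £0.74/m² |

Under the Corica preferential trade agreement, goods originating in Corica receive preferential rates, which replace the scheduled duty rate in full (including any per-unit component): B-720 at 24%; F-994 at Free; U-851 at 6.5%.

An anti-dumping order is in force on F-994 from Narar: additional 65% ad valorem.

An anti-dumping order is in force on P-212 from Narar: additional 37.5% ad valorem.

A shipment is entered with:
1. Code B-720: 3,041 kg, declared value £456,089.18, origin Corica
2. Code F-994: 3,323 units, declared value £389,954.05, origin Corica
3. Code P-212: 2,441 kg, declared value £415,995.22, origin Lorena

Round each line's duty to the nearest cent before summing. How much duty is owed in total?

Line 1 (B-720, Corica, 3,041 kg, £456,089.18):
Base rate for B-720 is 31%.
Origin Corica qualifies under the Quenania–Corica agreement and B-720 is covered: preferential rate 24% applies instead.
Duty = £456,089.18 × 24% = £109,461.40.
Line 2 (F-994, Corica, 3,323 units, £389,954.05):
Base rate for F-994 is £6.95/unit.
Origin Corica qualifies under the Quenania–Corica agreement and F-994 is covered: preferential rate Free applies instead.
The additional-duty order on F-994 targets Narar, not Corica; it does not apply.
Duty = £389,954.05 × 0% = £0.00.
Line 3 (P-212, Lorena, 2,441 kg, £415,995.22):
Base rate for P-212 is 20% + £3.45/kg.
The additional-duty order on P-212 targets Narar, not Lorena; it does not apply.
Duty = £415,995.22 × 20% + 2,441 × £3.45 = £91,620.49.
Total = £109,461.40 + £0.00 + £91,620.49 = £201,081.89.

£201,081.89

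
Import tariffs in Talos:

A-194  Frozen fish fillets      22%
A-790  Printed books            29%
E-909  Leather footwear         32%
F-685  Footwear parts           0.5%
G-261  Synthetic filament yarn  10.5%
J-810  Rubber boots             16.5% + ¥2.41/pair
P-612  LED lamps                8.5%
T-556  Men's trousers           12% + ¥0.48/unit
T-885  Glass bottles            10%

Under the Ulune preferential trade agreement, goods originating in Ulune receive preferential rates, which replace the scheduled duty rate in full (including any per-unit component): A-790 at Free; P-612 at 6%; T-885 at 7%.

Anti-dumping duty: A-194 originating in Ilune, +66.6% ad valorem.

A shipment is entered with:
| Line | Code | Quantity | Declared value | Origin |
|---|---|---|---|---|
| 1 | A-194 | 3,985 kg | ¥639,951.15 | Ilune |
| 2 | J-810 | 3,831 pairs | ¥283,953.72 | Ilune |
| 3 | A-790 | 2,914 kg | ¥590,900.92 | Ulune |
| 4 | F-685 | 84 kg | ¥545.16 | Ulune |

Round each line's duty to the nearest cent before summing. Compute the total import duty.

¥623,084.52

Line 1 (A-194, Ilune, 3,985 kg, ¥639,951.15):
Base rate for A-194 is 22%.
Additional duty on A-194 from Ilune: +66.6%. Applied ad valorem rate: 22% + 66.6% = 88.6%.
Duty = ¥639,951.15 × 88.6% = ¥566,996.72.
Line 2 (J-810, Ilune, 3,831 pairs, ¥283,953.72):
Base rate for J-810 is 16.5% + ¥2.41/pair.
Duty = ¥283,953.72 × 16.5% + 3,831 × ¥2.41 = ¥56,085.07.
Line 3 (A-790, Ulune, 2,914 kg, ¥590,900.92):
Base rate for A-790 is 29%.
Origin Ulune qualifies under the Talos–Ulune agreement and A-790 is covered: preferential rate Free applies instead.
Duty = ¥590,900.92 × 0% = ¥0.00.
Line 4 (F-685, Ulune, 84 kg, ¥545.16):
Base rate for F-685 is 0.5%.
Origin Ulune is the FTA partner but F-685 is not on the preference list; base rate stands.
Duty = ¥545.16 × 0.5% = ¥2.73.
Total = ¥566,996.72 + ¥56,085.07 + ¥0.00 + ¥2.73 = ¥623,084.52.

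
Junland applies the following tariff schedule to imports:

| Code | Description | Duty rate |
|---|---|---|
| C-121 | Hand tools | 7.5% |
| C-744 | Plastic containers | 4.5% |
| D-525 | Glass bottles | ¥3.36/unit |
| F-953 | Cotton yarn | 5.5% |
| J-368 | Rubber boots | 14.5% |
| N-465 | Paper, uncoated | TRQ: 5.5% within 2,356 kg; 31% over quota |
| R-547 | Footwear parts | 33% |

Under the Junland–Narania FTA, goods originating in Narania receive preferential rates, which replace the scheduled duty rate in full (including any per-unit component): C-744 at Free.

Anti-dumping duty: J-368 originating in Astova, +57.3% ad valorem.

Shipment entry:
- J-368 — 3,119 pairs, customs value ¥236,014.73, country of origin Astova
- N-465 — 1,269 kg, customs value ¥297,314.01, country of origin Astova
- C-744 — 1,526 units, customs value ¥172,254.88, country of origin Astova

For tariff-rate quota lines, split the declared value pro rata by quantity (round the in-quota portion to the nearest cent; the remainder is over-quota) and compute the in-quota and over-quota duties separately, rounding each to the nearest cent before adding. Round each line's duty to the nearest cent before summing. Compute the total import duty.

Line 1 (J-368, Astova, 3,119 pairs, ¥236,014.73):
Base rate for J-368 is 14.5%.
Additional duty on J-368 from Astova: +57.3%. Applied ad valorem rate: 14.5% + 57.3% = 71.8%.
Duty = ¥236,014.73 × 71.8% = ¥169,458.58.
Line 2 (N-465, Astova, 1,269 kg, ¥297,314.01):
Code N-465 is under a tariff-rate quota (threshold 2,356 kg). Quantity 1,269 kg is within the quota, so the in-quota rate 5.5% applies to the full value.
Duty = ¥297,314.01 × 5.5% = ¥16,352.27.
Line 3 (C-744, Astova, 1,526 units, ¥172,254.88):
Base rate for C-744 is 4.5%.
C-744 has an FTA preferential rate, but origin Astova is not Narania; base rate stands.
Duty = ¥172,254.88 × 4.5% = ¥7,751.47.
Total = ¥169,458.58 + ¥16,352.27 + ¥7,751.47 = ¥193,562.32.

¥193,562.32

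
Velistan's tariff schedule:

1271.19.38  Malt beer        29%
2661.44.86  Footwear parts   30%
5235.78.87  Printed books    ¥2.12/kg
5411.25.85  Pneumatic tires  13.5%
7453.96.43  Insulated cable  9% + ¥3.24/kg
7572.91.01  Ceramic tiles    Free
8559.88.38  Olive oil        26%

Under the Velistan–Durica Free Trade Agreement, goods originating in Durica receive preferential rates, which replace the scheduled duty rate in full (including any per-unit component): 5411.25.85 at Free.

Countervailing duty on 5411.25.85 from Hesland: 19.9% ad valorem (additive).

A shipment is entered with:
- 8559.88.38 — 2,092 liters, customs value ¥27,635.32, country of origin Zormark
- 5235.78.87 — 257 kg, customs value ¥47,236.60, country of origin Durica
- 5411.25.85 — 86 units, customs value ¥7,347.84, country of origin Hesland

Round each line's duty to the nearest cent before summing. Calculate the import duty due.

¥10,184.20

Line 1 (8559.88.38, Zormark, 2,092 liters, ¥27,635.32):
Base rate for 8559.88.38 is 26%.
Duty = ¥27,635.32 × 26% = ¥7,185.18.
Line 2 (5235.78.87, Durica, 257 kg, ¥47,236.60):
Base rate for 5235.78.87 is ¥2.12/kg.
Origin Durica is the FTA partner but 5235.78.87 is not on the preference list; base rate stands.
Duty = 257 × ¥2.12 = ¥544.84.
Line 3 (5411.25.85, Hesland, 86 units, ¥7,347.84):
Base rate for 5411.25.85 is 13.5%.
5411.25.85 has an FTA preferential rate, but origin Hesland is not Durica; base rate stands.
Additional duty on 5411.25.85 from Hesland: +19.9%. Applied ad valorem rate: 13.5% + 19.9% = 33.4%.
Duty = ¥7,347.84 × 33.4% = ¥2,454.18.
Total = ¥7,185.18 + ¥544.84 + ¥2,454.18 = ¥10,184.20.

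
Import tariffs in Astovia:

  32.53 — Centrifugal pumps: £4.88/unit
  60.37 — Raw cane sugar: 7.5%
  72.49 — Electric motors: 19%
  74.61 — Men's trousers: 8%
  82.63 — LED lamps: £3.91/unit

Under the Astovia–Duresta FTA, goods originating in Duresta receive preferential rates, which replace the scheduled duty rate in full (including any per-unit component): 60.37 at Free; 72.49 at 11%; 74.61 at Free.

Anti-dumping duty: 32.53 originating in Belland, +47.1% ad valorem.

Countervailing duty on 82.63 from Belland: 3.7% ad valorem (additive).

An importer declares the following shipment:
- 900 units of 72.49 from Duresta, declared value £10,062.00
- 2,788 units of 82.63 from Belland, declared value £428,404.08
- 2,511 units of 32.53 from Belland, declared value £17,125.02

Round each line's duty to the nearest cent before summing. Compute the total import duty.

£48,178.41

Line 1 (72.49, Duresta, 900 units, £10,062.00):
Base rate for 72.49 is 19%.
Origin Duresta qualifies under the Astovia–Duresta agreement and 72.49 is covered: preferential rate 11% applies instead.
Duty = £10,062.00 × 11% = £1,106.82.
Line 2 (82.63, Belland, 2,788 units, £428,404.08):
Base rate for 82.63 is £3.91/unit.
Additional duty on 82.63 from Belland: +3.7% ad valorem. Applied ad valorem rate = 3.7%.
Duty = £428,404.08 × 3.7% + 2,788 × £3.91 = £26,752.03.
Line 3 (32.53, Belland, 2,511 units, £17,125.02):
Base rate for 32.53 is £4.88/unit.
Additional duty on 32.53 from Belland: +47.1% ad valorem. Applied ad valorem rate = 47.1%.
Duty = £17,125.02 × 47.1% + 2,511 × £4.88 = £20,319.56.
Total = £1,106.82 + £26,752.03 + £20,319.56 = £48,178.41.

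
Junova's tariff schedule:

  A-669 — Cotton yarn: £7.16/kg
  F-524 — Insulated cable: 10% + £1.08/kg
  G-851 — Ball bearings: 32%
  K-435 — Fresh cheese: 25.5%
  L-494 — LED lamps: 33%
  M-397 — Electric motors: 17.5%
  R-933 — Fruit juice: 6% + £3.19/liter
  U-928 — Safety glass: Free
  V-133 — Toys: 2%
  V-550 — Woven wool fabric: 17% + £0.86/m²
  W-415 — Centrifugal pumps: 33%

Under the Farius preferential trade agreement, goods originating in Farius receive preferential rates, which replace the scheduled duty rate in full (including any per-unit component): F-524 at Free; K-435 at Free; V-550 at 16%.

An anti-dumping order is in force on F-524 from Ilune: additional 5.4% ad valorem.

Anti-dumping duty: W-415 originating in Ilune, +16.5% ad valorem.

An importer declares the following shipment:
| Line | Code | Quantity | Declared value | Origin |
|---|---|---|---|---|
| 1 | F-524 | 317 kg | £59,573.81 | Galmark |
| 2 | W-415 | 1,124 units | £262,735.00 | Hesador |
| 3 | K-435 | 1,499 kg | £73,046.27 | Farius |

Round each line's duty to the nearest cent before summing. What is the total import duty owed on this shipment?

Line 1 (F-524, Galmark, 317 kg, £59,573.81):
Base rate for F-524 is 10% + £1.08/kg.
F-524 has an FTA preferential rate, but origin Galmark is not Farius; base rate stands.
The additional-duty order on F-524 targets Ilune, not Galmark; it does not apply.
Duty = £59,573.81 × 10% + 317 × £1.08 = £6,299.74.
Line 2 (W-415, Hesador, 1,124 units, £262,735.00):
Base rate for W-415 is 33%.
The additional-duty order on W-415 targets Ilune, not Hesador; it does not apply.
Duty = £262,735.00 × 33% = £86,702.55.
Line 3 (K-435, Farius, 1,499 kg, £73,046.27):
Base rate for K-435 is 25.5%.
Origin Farius qualifies under the Junova–Farius agreement and K-435 is covered: preferential rate Free applies instead.
Duty = £73,046.27 × 0% = £0.00.
Total = £6,299.74 + £86,702.55 + £0.00 = £93,002.29.

£93,002.29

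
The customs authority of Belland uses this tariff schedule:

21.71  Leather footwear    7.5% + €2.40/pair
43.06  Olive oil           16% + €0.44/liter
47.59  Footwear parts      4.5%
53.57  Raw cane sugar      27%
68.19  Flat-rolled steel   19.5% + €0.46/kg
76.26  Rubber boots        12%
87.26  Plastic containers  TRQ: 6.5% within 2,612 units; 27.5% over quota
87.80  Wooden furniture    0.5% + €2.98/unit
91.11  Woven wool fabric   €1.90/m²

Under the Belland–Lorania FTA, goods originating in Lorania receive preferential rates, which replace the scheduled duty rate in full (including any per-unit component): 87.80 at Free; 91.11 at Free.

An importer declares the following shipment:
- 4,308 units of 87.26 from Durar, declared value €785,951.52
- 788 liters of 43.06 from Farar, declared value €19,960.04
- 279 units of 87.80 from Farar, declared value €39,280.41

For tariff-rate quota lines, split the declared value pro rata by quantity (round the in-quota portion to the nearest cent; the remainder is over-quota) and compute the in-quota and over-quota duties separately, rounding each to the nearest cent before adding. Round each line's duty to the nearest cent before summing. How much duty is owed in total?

Line 1 (87.26, Durar, 4,308 units, €785,951.52):
Code 87.26 is under a tariff-rate quota (threshold 2,612 units). In-quota: 2,612 units at 6.5%; over-quota: 1,696 units at 27.5%.
Pro-rata value split: in-quota = €785,951.52 × 2,612/4,308 = €476,533.28; over-quota = €785,951.52 − €476,533.28 = €309,418.24.
In-quota duty = €476,533.28 × 6.5% = €30,974.66. Over-quota duty = €309,418.24 × 27.5% = €85,090.02.
Line duty = €30,974.66 + €85,090.02 = €116,064.68.
Line 2 (43.06, Farar, 788 liters, €19,960.04):
Base rate for 43.06 is 16% + €0.44/liter.
Duty = €19,960.04 × 16% + 788 × €0.44 = €3,540.33.
Line 3 (87.80, Farar, 279 units, €39,280.41):
Base rate for 87.80 is 0.5% + €2.98/unit.
87.80 has an FTA preferential rate, but origin Farar is not Lorania; base rate stands.
Duty = €39,280.41 × 0.5% + 279 × €2.98 = €1,027.82.
Total = €116,064.68 + €3,540.33 + €1,027.82 = €120,632.83.

€120,632.83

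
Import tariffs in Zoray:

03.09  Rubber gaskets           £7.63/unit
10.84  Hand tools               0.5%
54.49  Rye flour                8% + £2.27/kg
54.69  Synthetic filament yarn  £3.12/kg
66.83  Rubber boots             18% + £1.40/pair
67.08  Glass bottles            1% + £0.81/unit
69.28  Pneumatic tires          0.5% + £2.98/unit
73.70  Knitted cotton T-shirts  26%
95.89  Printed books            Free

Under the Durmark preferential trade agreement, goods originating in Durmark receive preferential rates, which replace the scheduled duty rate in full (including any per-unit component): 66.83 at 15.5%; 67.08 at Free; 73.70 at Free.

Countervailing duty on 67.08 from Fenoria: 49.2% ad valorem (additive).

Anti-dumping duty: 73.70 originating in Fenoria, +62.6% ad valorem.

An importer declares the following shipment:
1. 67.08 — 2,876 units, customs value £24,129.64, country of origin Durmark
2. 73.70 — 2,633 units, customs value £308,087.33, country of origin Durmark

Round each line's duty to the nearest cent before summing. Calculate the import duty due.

£0.00

Line 1 (67.08, Durmark, 2,876 units, £24,129.64):
Base rate for 67.08 is 1% + £0.81/unit.
Origin Durmark qualifies under the Zoray–Durmark agreement and 67.08 is covered: preferential rate Free applies instead.
The additional-duty order on 67.08 targets Fenoria, not Durmark; it does not apply.
Duty = £24,129.64 × 0% = £0.00.
Line 2 (73.70, Durmark, 2,633 units, £308,087.33):
Base rate for 73.70 is 26%.
Origin Durmark qualifies under the Zoray–Durmark agreement and 73.70 is covered: preferential rate Free applies instead.
The additional-duty order on 73.70 targets Fenoria, not Durmark; it does not apply.
Duty = £308,087.33 × 0% = £0.00.
Total = £0.00 + £0.00 = £0.00.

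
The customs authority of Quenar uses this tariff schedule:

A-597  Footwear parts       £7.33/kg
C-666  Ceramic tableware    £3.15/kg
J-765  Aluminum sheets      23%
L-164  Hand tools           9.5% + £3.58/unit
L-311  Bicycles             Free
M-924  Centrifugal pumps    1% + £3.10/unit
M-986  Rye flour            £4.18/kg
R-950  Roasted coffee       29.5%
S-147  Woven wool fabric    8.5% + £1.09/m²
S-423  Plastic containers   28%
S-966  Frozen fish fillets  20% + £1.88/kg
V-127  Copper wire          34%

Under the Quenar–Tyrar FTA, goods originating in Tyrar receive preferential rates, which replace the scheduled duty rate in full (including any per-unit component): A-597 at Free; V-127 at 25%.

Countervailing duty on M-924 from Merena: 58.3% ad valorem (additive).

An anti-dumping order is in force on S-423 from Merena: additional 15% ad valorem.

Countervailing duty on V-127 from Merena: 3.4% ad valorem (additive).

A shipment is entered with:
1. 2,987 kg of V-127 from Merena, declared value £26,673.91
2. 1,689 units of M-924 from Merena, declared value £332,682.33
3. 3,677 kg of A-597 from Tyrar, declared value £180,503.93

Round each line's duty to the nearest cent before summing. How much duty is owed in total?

£212,492.56

Line 1 (V-127, Merena, 2,987 kg, £26,673.91):
Base rate for V-127 is 34%.
V-127 has an FTA preferential rate, but origin Merena is not Tyrar; base rate stands.
Additional duty on V-127 from Merena: +3.4%. Applied ad valorem rate: 34% + 3.4% = 37.4%.
Duty = £26,673.91 × 37.4% = £9,976.04.
Line 2 (M-924, Merena, 1,689 units, £332,682.33):
Base rate for M-924 is 1% + £3.10/unit.
Additional duty on M-924 from Merena: +58.3%. Applied ad valorem rate: 1% + 58.3% = 59.3%.
Duty = £332,682.33 × 59.3% + 1,689 × £3.10 = £202,516.52.
Line 3 (A-597, Tyrar, 3,677 kg, £180,503.93):
Base rate for A-597 is £7.33/kg.
Origin Tyrar qualifies under the Quenar–Tyrar agreement and A-597 is covered: preferential rate Free applies instead.
Duty = £180,503.93 × 0% = £0.00.
Total = £9,976.04 + £202,516.52 + £0.00 = £212,492.56.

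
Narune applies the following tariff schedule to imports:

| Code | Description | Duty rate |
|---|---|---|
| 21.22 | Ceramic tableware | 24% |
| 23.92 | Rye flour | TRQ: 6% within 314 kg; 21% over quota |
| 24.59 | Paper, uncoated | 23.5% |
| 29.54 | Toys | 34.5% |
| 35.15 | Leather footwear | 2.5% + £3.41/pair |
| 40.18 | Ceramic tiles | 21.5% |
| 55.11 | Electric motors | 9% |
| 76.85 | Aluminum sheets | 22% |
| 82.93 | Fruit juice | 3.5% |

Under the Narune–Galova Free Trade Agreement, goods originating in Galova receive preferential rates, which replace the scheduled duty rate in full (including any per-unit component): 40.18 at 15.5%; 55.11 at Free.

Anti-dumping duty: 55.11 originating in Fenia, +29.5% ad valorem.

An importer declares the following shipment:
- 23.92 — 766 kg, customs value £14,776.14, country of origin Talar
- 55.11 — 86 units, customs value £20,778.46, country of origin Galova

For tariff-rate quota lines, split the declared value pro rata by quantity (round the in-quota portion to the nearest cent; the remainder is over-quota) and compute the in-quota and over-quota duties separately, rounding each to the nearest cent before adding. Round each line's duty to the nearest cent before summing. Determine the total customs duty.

Line 1 (23.92, Talar, 766 kg, £14,776.14):
Code 23.92 is under a tariff-rate quota (threshold 314 kg). In-quota: 314 kg at 6%; over-quota: 452 kg at 21%.
Pro-rata value split: in-quota = £14,776.14 × 314/766 = £6,057.06; over-quota = £14,776.14 − £6,057.06 = £8,719.08.
In-quota duty = £6,057.06 × 6% = £363.42. Over-quota duty = £8,719.08 × 21% = £1,831.01.
Line duty = £363.42 + £1,831.01 = £2,194.43.
Line 2 (55.11, Galova, 86 units, £20,778.46):
Base rate for 55.11 is 9%.
Origin Galova qualifies under the Narune–Galova agreement and 55.11 is covered: preferential rate Free applies instead.
The additional-duty order on 55.11 targets Fenia, not Galova; it does not apply.
Duty = £20,778.46 × 0% = £0.00.
Total = £2,194.43 + £0.00 = £2,194.43.

£2,194.43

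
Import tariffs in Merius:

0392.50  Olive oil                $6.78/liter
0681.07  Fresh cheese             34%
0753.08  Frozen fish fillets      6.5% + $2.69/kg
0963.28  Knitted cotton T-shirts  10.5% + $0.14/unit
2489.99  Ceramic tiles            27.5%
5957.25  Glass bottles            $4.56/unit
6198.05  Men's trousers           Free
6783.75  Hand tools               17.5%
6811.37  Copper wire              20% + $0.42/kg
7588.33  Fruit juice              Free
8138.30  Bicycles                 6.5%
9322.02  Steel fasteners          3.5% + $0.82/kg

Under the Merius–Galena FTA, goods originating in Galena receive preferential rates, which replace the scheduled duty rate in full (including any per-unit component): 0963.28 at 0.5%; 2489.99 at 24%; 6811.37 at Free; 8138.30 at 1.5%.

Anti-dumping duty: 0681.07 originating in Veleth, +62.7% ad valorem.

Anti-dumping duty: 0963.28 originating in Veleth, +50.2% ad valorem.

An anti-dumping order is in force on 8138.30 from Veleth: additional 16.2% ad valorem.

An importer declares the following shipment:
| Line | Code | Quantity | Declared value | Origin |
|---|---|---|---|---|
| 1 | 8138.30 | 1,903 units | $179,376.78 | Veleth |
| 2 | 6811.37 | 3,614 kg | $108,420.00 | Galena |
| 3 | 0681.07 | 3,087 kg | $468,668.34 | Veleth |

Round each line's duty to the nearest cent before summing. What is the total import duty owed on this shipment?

Line 1 (8138.30, Veleth, 1,903 units, $179,376.78):
Base rate for 8138.30 is 6.5%.
8138.30 has an FTA preferential rate, but origin Veleth is not Galena; base rate stands.
Additional duty on 8138.30 from Veleth: +16.2%. Applied ad valorem rate: 6.5% + 16.2% = 22.7%.
Duty = $179,376.78 × 22.7% = $40,718.53.
Line 2 (6811.37, Galena, 3,614 kg, $108,420.00):
Base rate for 6811.37 is 20% + $0.42/kg.
Origin Galena qualifies under the Merius–Galena agreement and 6811.37 is covered: preferential rate Free applies instead.
Duty = $108,420.00 × 0% = $0.00.
Line 3 (0681.07, Veleth, 3,087 kg, $468,668.34):
Base rate for 0681.07 is 34%.
Additional duty on 0681.07 from Veleth: +62.7%. Applied ad valorem rate: 34% + 62.7% = 96.7%.
Duty = $468,668.34 × 96.7% = $453,202.28.
Total = $40,718.53 + $0.00 + $453,202.28 = $493,920.81.

$493,920.81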